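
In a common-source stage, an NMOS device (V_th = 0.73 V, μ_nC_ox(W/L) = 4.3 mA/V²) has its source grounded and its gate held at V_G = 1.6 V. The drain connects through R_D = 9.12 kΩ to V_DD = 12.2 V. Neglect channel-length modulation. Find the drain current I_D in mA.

I_D = 1.29 mA

V_GS = V_G = 1.6 V, so V_ov = 1.6 − 0.73 = 0.87 V.
Assume saturation: I_D = ½ k_n V_ov² = 0.5 × 4.3 × 0.87² = 1.63 mA, giving V_DS = V_DD − I_D R_D = 12.2 − 1.63 × 9.12 = -2.64 V.
But -2.64 V < V_ov = 0.87 V, so the device is actually in triode.
In triode I_D = k_n[V_ov V_DS − ½ V_DS²] and I_D = (V_DD − V_DS)/R_D. Equating: 19.6 V_DS² − 35.12 V_DS + 12.2 = 0, giving V_DS = 0.472 V (the root below V_ov).
I_D = (12.2 − 0.472) / 9.12 = 1.29 mA.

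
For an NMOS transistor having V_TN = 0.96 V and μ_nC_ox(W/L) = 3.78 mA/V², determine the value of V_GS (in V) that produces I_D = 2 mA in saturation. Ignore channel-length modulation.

In saturation I_D = ½ k_n (V_GS − V_TN)², so V_GS − V_TN = √(2 I_D / k_n) = √(2 × 2 / 3.78) = 1.03 V.
V_GS = 0.96 + 1.03 = 1.99 V.

V_GS = 1.99 V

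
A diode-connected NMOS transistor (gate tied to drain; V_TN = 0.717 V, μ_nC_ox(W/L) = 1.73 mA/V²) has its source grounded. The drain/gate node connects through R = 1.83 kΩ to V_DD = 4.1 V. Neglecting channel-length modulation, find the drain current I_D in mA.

With gate tied to drain, V_GS = V_DS ≥ V_GS − V_TN, so the device is in saturation.
KCL at the drain: ½ k_n (V_GS − V_TN)² = (V_DD − V_GS)/R.
Let x = V_GS − 0.717. Then 1.58 x² + x − 3.383 = 0, giving x = 1.18 V (positive root), so V_GS = 1.9 V.
I_D = (V_DD − V_GS)/R = (4.1 − 1.9) / 1.83 = 1.2 mA.

I_D = 1.20 mA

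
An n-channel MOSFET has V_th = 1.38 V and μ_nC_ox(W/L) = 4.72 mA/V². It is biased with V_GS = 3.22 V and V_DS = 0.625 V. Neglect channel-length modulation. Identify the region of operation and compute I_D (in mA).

Triode; I_D = 4.51 mA

V_ov = V_GS − V_th = 3.22 − 1.38 = 1.84 V.
Since V_DS = 0.625 V < V_ov = 1.84 V, the device is in the triode region.
I_D = k_n [V_ov · V_DS − ½ V_DS²] = 4.72 × [1.84 × 0.625 − 0.5 × 0.625²] = 4.51 mA.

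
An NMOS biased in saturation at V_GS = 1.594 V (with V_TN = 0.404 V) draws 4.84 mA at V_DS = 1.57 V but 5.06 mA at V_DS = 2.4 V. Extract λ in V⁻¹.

λ = 0.0599 V⁻¹

With V_GS fixed, I_D ∝ (1 + λ V_DS) in saturation, so I_D2/I_D1 = (1 + λ V_DS2)/(1 + λ V_DS1).
5.06/4.84 = 1.045 = (1 + 2.4 λ)/(1 + 1.57 λ).
Solving: λ (I_D1 V_DS2 − I_D2 V_DS1) = I_D2 − I_D1, so λ = (5.06 − 4.84) / (4.84 × 2.4 − 5.06 × 1.57) = 0.22 / 3.67 = 0.0599 V⁻¹.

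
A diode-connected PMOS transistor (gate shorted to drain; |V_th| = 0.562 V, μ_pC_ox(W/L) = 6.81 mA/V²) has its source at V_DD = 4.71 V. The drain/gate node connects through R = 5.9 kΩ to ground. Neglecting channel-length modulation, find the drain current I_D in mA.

With gate tied to drain, V_SG = V_SD ≥ V_SG − |V_th|, so the device is in saturation.
KCL at the drain: ½ k_p (V_SG − |V_th|)² = (V_DD − V_SG)/R.
Let x = V_SG − 0.562. Then 20.1 x² + x − 4.148 = 0, giving x = 0.43 V (positive root), so V_SG = 0.992 V.
I_D = (V_DD − V_SG)/R = (4.71 − 0.992) / 5.9 = 0.63 mA.

I_D = 0.630 mA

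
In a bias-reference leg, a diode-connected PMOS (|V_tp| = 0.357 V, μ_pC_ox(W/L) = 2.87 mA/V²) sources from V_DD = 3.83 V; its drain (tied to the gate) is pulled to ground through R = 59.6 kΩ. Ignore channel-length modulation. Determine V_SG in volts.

V_SG = 0.553 V

With gate tied to drain, V_SG = V_SD ≥ V_SG − |V_tp|, so the device is in saturation.
KCL at the drain: ½ k_p (V_SG − |V_tp|)² = (V_DD − V_SG)/R.
Let x = V_SG − 0.357. Then 85.5 x² + x − 3.473 = 0, giving x = 0.196 V (positive root), so V_SG = 0.553 V.
I_D = (V_DD − V_SG)/R = (3.83 − 0.553) / 59.6 = 0.055 mA.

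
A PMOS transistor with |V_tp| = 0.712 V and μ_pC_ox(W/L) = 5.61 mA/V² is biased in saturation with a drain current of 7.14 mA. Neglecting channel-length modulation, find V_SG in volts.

In saturation I_D = ½ k_p (V_SG − |V_tp|)², so V_SG − |V_tp| = √(2 I_D / k_p) = √(2 × 7.14 / 5.61) = 1.6 V.
V_SG = 0.712 + 1.6 = 2.31 V.

V_SG = 2.31 V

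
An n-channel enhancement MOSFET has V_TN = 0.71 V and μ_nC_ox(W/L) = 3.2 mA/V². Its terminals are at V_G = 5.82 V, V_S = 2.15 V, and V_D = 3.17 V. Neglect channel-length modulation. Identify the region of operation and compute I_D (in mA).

Triode; I_D = 8.00 mA

V_GS = V_G − V_S = 5.82 − 2.15 = 3.67 V; V_DS = V_D − V_S = 3.17 − 2.15 = 1.02 V.
V_ov = V_GS − V_TN = 3.67 − 0.71 = 2.96 V.
Since V_DS = 1.02 V < V_ov = 2.96 V, the device is in the triode region.
I_D = k_n [V_ov · V_DS − ½ V_DS²] = 3.2 × [2.96 × 1.02 − 0.5 × 1.02²] = 8 mA.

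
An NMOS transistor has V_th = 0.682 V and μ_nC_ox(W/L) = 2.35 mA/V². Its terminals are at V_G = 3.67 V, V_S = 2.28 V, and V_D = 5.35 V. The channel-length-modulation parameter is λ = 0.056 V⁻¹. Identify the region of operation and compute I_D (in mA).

V_GS = V_G − V_S = 3.67 − 2.28 = 1.39 V; V_DS = V_D − V_S = 5.35 − 2.28 = 3.07 V.
V_ov = V_GS − V_th = 1.39 − 0.682 = 0.708 V.
Since V_DS = 3.07 V ≥ V_ov = 0.708 V, the device is in saturation.
I_D = ½ k_n V_ov² (1 + λ V_DS) = 0.5 × 2.35 × 0.708² × (1 + 0.056 × 3.07) = 0.69 mA.

Saturation; I_D = 0.690 mA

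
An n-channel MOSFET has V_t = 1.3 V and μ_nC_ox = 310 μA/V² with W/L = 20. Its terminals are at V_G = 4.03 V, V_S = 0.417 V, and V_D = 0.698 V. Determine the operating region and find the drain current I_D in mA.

Triode; I_D = 3.78 mA

V_GS = V_G − V_S = 4.03 − 0.417 = 3.61 V; V_DS = V_D − V_S = 0.698 − 0.417 = 0.281 V.
k_n = μ_nC_ox · (W/L) = 6.2 mA/V².
V_ov = V_GS − V_t = 3.61 − 1.3 = 2.31 V.
Since V_DS = 0.281 V < V_ov = 2.31 V, the device is in the triode region.
I_D = k_n [V_ov · V_DS − ½ V_DS²] = 6.2 × [2.31 × 0.281 − 0.5 × 0.281²] = 3.78 mA.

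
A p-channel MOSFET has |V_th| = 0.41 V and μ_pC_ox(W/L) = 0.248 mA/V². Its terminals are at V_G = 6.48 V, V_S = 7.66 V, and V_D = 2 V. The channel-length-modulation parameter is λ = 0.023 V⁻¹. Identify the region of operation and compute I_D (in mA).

V_SG = V_S − V_G = 7.66 − 6.48 = 1.18 V; V_SD = V_S − V_D = 7.66 − 2 = 5.66 V.
V_ov = V_SG − |V_th| = 1.18 − 0.41 = 0.77 V.
Since V_SD = 5.66 V ≥ V_ov = 0.77 V, the device is in saturation.
I_D = ½ k_p V_ov² (1 + λ V_SD) = 0.5 × 0.248 × 0.77² × (1 + 0.023 × 5.66) = 0.0831 mA.

Saturation; I_D = 0.0831 mA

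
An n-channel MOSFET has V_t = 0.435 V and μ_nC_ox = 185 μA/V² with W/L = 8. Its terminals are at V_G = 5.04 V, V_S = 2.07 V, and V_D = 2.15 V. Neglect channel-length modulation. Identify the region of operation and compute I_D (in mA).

Triode; I_D = 0.295 mA

V_GS = V_G − V_S = 5.04 − 2.07 = 2.97 V; V_DS = V_D − V_S = 2.15 − 2.07 = 0.08 V.
k_n = μ_nC_ox · (W/L) = 1.48 mA/V².
V_ov = V_GS − V_t = 2.97 − 0.435 = 2.54 V.
Since V_DS = 0.08 V < V_ov = 2.54 V, the device is in the triode region.
I_D = k_n [V_ov · V_DS − ½ V_DS²] = 1.48 × [2.54 × 0.08 − 0.5 × 0.08²] = 0.295 mA.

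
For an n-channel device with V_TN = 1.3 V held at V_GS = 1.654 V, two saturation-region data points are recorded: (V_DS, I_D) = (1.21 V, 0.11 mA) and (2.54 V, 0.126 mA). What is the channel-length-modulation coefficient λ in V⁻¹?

With V_GS fixed, I_D ∝ (1 + λ V_DS) in saturation, so I_D2/I_D1 = (1 + λ V_DS2)/(1 + λ V_DS1).
0.126/0.11 = 1.145 = (1 + 2.54 λ)/(1 + 1.21 λ).
Solving: λ (I_D1 V_DS2 − I_D2 V_DS1) = I_D2 − I_D1, so λ = (0.126 − 0.11) / (0.11 × 2.54 − 0.126 × 1.21) = 0.016 / 0.127 = 0.126 V⁻¹.

λ = 0.126 V⁻¹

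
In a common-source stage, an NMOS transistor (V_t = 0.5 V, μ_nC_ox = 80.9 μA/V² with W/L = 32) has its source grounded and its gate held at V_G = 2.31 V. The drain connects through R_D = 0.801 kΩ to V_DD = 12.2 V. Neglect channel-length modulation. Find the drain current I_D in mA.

V_GS = V_G = 2.31 V, so V_ov = 2.31 − 0.5 = 1.81 V.
k_n = μ_nC_ox · (W/L) = 2.589 mA/V².
Assume saturation: I_D = ½ k_n V_ov² = 0.5 × 2.589 × 1.81² = 4.24 mA, giving V_DS = V_DD − I_D R_D = 12.2 − 4.24 × 0.801 = 8.8 V.
V_DS = 8.8 V ≥ V_ov = 1.81 V, confirming saturation.

I_D = 4.24 mA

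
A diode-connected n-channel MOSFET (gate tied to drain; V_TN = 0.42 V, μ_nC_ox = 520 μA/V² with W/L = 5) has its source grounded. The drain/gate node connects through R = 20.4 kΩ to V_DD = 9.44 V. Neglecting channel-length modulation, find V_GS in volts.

V_GS = 0.985 V

With gate tied to drain, V_GS = V_DS ≥ V_GS − V_TN, so the device is in saturation.
k_n = μ_nC_ox · (W/L) = 2.6 mA/V².
KCL at the drain: ½ k_n (V_GS − V_TN)² = (V_DD − V_GS)/R.
Let x = V_GS − 0.42. Then 26.5 x² + x − 9.02 = 0, giving x = 0.565 V (positive root), so V_GS = 0.985 V.
I_D = (V_DD − V_GS)/R = (9.44 − 0.985) / 20.4 = 0.414 mA.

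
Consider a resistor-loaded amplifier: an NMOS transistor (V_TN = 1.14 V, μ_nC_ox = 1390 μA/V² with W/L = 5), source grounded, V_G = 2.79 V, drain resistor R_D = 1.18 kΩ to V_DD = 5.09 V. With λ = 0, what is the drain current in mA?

I_D = 3.98 mA

V_GS = V_G = 2.79 V, so V_ov = 2.79 − 1.14 = 1.65 V.
k_n = μ_nC_ox · (W/L) = 6.95 mA/V².
Assume saturation: I_D = ½ k_n V_ov² = 0.5 × 6.95 × 1.65² = 9.46 mA, giving V_DS = V_DD − I_D R_D = 5.09 − 9.46 × 1.18 = -6.07 V.
But -6.07 V < V_ov = 1.65 V, so the device is actually in triode.
In triode I_D = k_n[V_ov V_DS − ½ V_DS²] and I_D = (V_DD − V_DS)/R_D. Equating: 4.1 V_DS² − 14.53 V_DS + 5.09 = 0, giving V_DS = 0.394 V (the root below V_ov).
I_D = (5.09 − 0.394) / 1.18 = 3.98 mA.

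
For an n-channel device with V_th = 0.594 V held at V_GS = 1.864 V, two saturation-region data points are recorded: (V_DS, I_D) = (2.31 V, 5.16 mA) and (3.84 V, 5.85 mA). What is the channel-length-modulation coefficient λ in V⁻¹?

With V_GS fixed, I_D ∝ (1 + λ V_DS) in saturation, so I_D2/I_D1 = (1 + λ V_DS2)/(1 + λ V_DS1).
5.85/5.16 = 1.134 = (1 + 3.84 λ)/(1 + 2.31 λ).
Solving: λ (I_D1 V_DS2 − I_D2 V_DS1) = I_D2 − I_D1, so λ = (5.85 − 5.16) / (5.16 × 3.84 − 5.85 × 2.31) = 0.69 / 6.3 = 0.11 V⁻¹.

λ = 0.110 V⁻¹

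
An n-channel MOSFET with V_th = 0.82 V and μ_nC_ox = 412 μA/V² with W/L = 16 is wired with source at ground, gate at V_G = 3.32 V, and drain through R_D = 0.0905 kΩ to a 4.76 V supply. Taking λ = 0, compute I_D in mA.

I_D = 20.6 mA

V_GS = V_G = 3.32 V, so V_ov = 3.32 − 0.82 = 2.5 V.
k_n = μ_nC_ox · (W/L) = 6.592 mA/V².
Assume saturation: I_D = ½ k_n V_ov² = 0.5 × 6.592 × 2.5² = 20.6 mA, giving V_DS = V_DD − I_D R_D = 4.76 − 20.6 × 0.0905 = 2.9 V.
V_DS = 2.9 V ≥ V_ov = 2.5 V, confirming saturation.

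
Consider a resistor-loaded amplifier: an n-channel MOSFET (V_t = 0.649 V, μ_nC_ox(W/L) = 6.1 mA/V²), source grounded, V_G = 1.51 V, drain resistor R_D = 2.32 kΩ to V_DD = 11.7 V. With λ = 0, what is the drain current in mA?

I_D = 2.26 mA

V_GS = V_G = 1.51 V, so V_ov = 1.51 − 0.649 = 0.861 V.
Assume saturation: I_D = ½ k_n V_ov² = 0.5 × 6.1 × 0.861² = 2.26 mA, giving V_DS = V_DD − I_D R_D = 11.7 − 2.26 × 2.32 = 6.45 V.
V_DS = 6.45 V ≥ V_ov = 0.861 V, confirming saturation.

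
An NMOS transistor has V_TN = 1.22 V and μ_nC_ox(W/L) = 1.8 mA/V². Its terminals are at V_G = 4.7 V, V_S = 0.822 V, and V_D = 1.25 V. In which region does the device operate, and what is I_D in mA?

V_GS = V_G − V_S = 4.7 − 0.822 = 3.88 V; V_DS = V_D − V_S = 1.25 − 0.822 = 0.428 V.
V_ov = V_GS − V_TN = 3.88 − 1.22 = 2.66 V.
Since V_DS = 0.428 V < V_ov = 2.66 V, the device is in the triode region.
I_D = k_n [V_ov · V_DS − ½ V_DS²] = 1.8 × [2.66 × 0.428 − 0.5 × 0.428²] = 1.88 mA.

Triode; I_D = 1.88 mA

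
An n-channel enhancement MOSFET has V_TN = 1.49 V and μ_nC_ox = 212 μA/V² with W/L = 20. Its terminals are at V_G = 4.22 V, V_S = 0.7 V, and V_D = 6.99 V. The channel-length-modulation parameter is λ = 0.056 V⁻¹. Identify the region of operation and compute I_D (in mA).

V_GS = V_G − V_S = 4.22 − 0.7 = 3.52 V; V_DS = V_D − V_S = 6.99 − 0.7 = 6.29 V.
k_n = μ_nC_ox · (W/L) = 4.24 mA/V².
V_ov = V_GS − V_TN = 3.52 − 1.49 = 2.03 V.
Since V_DS = 6.29 V ≥ V_ov = 2.03 V, the device is in saturation.
I_D = ½ k_n V_ov² (1 + λ V_DS) = 0.5 × 4.24 × 2.03² × (1 + 0.056 × 6.29) = 11.8 mA.

Saturation; I_D = 11.8 mA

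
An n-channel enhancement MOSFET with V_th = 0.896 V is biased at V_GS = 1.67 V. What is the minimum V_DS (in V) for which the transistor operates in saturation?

V_DS,sat = 0.774 V

The boundary between triode and saturation is V_DS = V_GS − V_th = V_ov.
V_ov = 1.67 − 0.896 = 0.774 V.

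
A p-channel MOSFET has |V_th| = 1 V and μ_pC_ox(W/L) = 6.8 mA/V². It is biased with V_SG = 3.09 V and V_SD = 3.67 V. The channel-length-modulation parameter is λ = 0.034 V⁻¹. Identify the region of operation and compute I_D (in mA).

V_ov = V_SG − |V_th| = 3.09 − 1 = 2.09 V.
Since V_SD = 3.67 V ≥ V_ov = 2.09 V, the device is in saturation.
I_D = ½ k_p V_ov² (1 + λ V_SD) = 0.5 × 6.8 × 2.09² × (1 + 0.034 × 3.67) = 16.7 mA.

Saturation; I_D = 16.7 mA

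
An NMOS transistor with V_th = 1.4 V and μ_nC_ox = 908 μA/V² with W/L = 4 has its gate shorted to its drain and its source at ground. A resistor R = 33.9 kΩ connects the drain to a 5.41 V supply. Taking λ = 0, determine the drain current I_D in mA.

I_D = 0.111 mA

With gate tied to drain, V_GS = V_DS ≥ V_GS − V_th, so the device is in saturation.
k_n = μ_nC_ox · (W/L) = 3.632 mA/V².
KCL at the drain: ½ k_n (V_GS − V_th)² = (V_DD − V_GS)/R.
Let x = V_GS − 1.4. Then 61.6 x² + x − 4.01 = 0, giving x = 0.247 V (positive root), so V_GS = 1.65 V.
I_D = (V_DD − V_GS)/R = (5.41 − 1.65) / 33.9 = 0.111 mA.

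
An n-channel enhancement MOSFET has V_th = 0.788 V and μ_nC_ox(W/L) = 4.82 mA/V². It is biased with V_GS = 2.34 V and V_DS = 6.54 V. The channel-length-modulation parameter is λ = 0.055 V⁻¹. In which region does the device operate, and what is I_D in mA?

Saturation; I_D = 7.89 mA

V_ov = V_GS − V_th = 2.34 − 0.788 = 1.55 V.
Since V_DS = 6.54 V ≥ V_ov = 1.55 V, the device is in saturation.
I_D = ½ k_n V_ov² (1 + λ V_DS) = 0.5 × 4.82 × 1.55² × (1 + 0.055 × 6.54) = 7.89 mA.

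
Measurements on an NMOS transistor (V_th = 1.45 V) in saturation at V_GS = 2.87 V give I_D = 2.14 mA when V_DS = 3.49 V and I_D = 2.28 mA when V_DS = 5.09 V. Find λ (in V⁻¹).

λ = 0.0477 V⁻¹

With V_GS fixed, I_D ∝ (1 + λ V_DS) in saturation, so I_D2/I_D1 = (1 + λ V_DS2)/(1 + λ V_DS1).
2.28/2.14 = 1.065 = (1 + 5.09 λ)/(1 + 3.49 λ).
Solving: λ (I_D1 V_DS2 − I_D2 V_DS1) = I_D2 − I_D1, so λ = (2.28 − 2.14) / (2.14 × 5.09 − 2.28 × 3.49) = 0.14 / 2.94 = 0.0477 V⁻¹.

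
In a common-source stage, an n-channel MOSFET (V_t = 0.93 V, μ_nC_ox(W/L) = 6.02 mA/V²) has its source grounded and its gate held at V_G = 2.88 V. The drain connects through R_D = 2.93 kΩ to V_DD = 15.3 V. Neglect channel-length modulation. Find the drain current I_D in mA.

V_GS = V_G = 2.88 V, so V_ov = 2.88 − 0.93 = 1.95 V.
Assume saturation: I_D = ½ k_n V_ov² = 0.5 × 6.02 × 1.95² = 11.4 mA, giving V_DS = V_DD − I_D R_D = 15.3 − 11.4 × 2.93 = -18.2 V.
But -18.2 V < V_ov = 1.95 V, so the device is actually in triode.
In triode I_D = k_n[V_ov V_DS − ½ V_DS²] and I_D = (V_DD − V_DS)/R_D. Equating: 8.82 V_DS² − 35.4 V_DS + 15.3 = 0, giving V_DS = 0.493 V (the root below V_ov).
I_D = (15.3 − 0.493) / 2.93 = 5.05 mA.

I_D = 5.05 mA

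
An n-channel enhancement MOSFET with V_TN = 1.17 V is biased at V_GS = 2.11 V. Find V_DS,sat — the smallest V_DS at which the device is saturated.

V_DS,sat = 0.940 V

The boundary between triode and saturation is V_DS = V_GS − V_TN = V_ov.
V_ov = 2.11 − 1.17 = 0.94 V.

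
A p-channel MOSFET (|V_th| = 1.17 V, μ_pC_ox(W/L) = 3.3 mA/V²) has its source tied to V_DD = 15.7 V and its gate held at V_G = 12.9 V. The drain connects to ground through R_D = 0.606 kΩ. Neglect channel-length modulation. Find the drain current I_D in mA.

V_SG = V_DD − V_G = 15.7 − 12.9 = 2.8 V, so V_ov = 2.8 − 1.17 = 1.63 V.
Assume saturation: I_D = ½ k_p V_ov² = 0.5 × 3.3 × 1.63² = 4.38 mA, giving V_SD = V_DD − I_D R_D = 15.7 − 4.38 × 0.606 = 13 V.
V_SD = 13 V ≥ V_ov = 1.63 V, confirming saturation.

I_D = 4.38 mA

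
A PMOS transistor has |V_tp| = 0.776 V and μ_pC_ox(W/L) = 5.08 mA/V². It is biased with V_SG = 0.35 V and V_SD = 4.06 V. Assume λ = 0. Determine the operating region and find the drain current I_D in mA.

V_SG = 0.35 V < |V_tp| = 0.776 V, so the transistor is in cutoff.

Cutoff; I_D = 0 mA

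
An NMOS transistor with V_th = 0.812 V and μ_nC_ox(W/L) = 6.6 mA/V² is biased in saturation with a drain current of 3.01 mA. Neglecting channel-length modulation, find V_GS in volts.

V_GS = 1.77 V

In saturation I_D = ½ k_n (V_GS − V_th)², so V_GS − V_th = √(2 I_D / k_n) = √(2 × 3.01 / 6.6) = 0.955 V.
V_GS = 0.812 + 0.955 = 1.77 V.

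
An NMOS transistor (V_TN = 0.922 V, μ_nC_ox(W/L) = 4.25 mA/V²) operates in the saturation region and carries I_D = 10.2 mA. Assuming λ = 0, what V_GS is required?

In saturation I_D = ½ k_n (V_GS − V_TN)², so V_GS − V_TN = √(2 I_D / k_n) = √(2 × 10.2 / 4.25) = 2.19 V.
V_GS = 0.922 + 2.19 = 3.11 V.

V_GS = 3.11 V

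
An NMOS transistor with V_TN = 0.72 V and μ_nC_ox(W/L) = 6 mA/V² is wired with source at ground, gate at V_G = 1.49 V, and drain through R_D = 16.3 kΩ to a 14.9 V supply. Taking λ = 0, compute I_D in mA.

I_D = 0.900 mA

V_GS = V_G = 1.49 V, so V_ov = 1.49 − 0.72 = 0.77 V.
Assume saturation: I_D = ½ k_n V_ov² = 0.5 × 6 × 0.77² = 1.78 mA, giving V_DS = V_DD − I_D R_D = 14.9 − 1.78 × 16.3 = -14.1 V.
But -14.1 V < V_ov = 0.77 V, so the device is actually in triode.
In triode I_D = k_n[V_ov V_DS − ½ V_DS²] and I_D = (V_DD − V_DS)/R_D. Equating: 48.9 V_DS² − 76.31 V_DS + 14.9 = 0, giving V_DS = 0.229 V (the root below V_ov).
I_D = (14.9 − 0.229) / 16.3 = 0.9 mA.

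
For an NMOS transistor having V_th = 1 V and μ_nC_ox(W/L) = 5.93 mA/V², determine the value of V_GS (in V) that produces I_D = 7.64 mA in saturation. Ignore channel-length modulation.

V_GS = 2.61 V

In saturation I_D = ½ k_n (V_GS − V_th)², so V_GS − V_th = √(2 I_D / k_n) = √(2 × 7.64 / 5.93) = 1.61 V.
V_GS = 1 + 1.61 = 2.61 V.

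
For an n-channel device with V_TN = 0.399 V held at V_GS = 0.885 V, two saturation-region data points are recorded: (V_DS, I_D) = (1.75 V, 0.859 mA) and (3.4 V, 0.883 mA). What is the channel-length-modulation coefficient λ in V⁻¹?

λ = 0.0175 V⁻¹

With V_GS fixed, I_D ∝ (1 + λ V_DS) in saturation, so I_D2/I_D1 = (1 + λ V_DS2)/(1 + λ V_DS1).
0.883/0.859 = 1.028 = (1 + 3.4 λ)/(1 + 1.75 λ).
Solving: λ (I_D1 V_DS2 − I_D2 V_DS1) = I_D2 − I_D1, so λ = (0.883 − 0.859) / (0.859 × 3.4 − 0.883 × 1.75) = 0.024 / 1.38 = 0.0175 V⁻¹.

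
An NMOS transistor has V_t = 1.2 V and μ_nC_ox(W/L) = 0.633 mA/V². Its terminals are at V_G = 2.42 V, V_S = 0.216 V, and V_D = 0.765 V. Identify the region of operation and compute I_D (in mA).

Triode; I_D = 0.254 mA

V_GS = V_G − V_S = 2.42 − 0.216 = 2.2 V; V_DS = V_D − V_S = 0.765 − 0.216 = 0.549 V.
V_ov = V_GS − V_t = 2.2 − 1.2 = 1 V.
Since V_DS = 0.549 V < V_ov = 1 V, the device is in the triode region.
I_D = k_n [V_ov · V_DS − ½ V_DS²] = 0.633 × [1 × 0.549 − 0.5 × 0.549²] = 0.254 mA.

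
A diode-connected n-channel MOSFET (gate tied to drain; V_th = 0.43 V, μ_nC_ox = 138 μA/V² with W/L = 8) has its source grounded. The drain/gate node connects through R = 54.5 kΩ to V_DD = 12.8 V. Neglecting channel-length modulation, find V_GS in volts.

With gate tied to drain, V_GS = V_DS ≥ V_GS − V_th, so the device is in saturation.
k_n = μ_nC_ox · (W/L) = 1.104 mA/V².
KCL at the drain: ½ k_n (V_GS − V_th)² = (V_DD − V_GS)/R.
Let x = V_GS − 0.43. Then 30.1 x² + x − 12.37 = 0, giving x = 0.625 V (positive root), so V_GS = 1.05 V.
I_D = (V_DD − V_GS)/R = (12.8 − 1.05) / 54.5 = 0.216 mA.

V_GS = 1.05 V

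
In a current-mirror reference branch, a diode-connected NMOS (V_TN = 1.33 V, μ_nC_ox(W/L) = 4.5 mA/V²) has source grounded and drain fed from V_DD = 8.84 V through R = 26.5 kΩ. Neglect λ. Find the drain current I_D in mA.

With gate tied to drain, V_GS = V_DS ≥ V_GS − V_TN, so the device is in saturation.
KCL at the drain: ½ k_n (V_GS − V_TN)² = (V_DD − V_GS)/R.
Let x = V_GS − 1.33. Then 59.6 x² + x − 7.51 = 0, giving x = 0.347 V (positive root), so V_GS = 1.68 V.
I_D = (V_DD − V_GS)/R = (8.84 − 1.68) / 26.5 = 0.27 mA.

I_D = 0.270 mA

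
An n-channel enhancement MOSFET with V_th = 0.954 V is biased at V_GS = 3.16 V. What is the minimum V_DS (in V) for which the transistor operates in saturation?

V_DS,sat = 2.21 V

The boundary between triode and saturation is V_DS = V_GS − V_th = V_ov.
V_ov = 3.16 − 0.954 = 2.21 V.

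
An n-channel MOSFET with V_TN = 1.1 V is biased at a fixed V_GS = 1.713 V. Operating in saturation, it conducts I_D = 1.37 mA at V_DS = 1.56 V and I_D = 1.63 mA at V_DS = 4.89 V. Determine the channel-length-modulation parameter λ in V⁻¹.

λ = 0.0626 V⁻¹

With V_GS fixed, I_D ∝ (1 + λ V_DS) in saturation, so I_D2/I_D1 = (1 + λ V_DS2)/(1 + λ V_DS1).
1.63/1.37 = 1.19 = (1 + 4.89 λ)/(1 + 1.56 λ).
Solving: λ (I_D1 V_DS2 − I_D2 V_DS1) = I_D2 − I_D1, so λ = (1.63 − 1.37) / (1.37 × 4.89 − 1.63 × 1.56) = 0.26 / 4.16 = 0.0626 V⁻¹.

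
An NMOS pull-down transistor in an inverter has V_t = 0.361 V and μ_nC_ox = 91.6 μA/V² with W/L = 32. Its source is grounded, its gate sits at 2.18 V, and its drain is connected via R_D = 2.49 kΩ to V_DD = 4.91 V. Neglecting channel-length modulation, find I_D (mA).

I_D = 1.82 mA

V_GS = V_G = 2.18 V, so V_ov = 2.18 − 0.361 = 1.82 V.
k_n = μ_nC_ox · (W/L) = 2.931 mA/V².
Assume saturation: I_D = ½ k_n V_ov² = 0.5 × 2.931 × 1.82² = 4.85 mA, giving V_DS = V_DD − I_D R_D = 4.91 − 4.85 × 2.49 = -7.16 V.
But -7.16 V < V_ov = 1.82 V, so the device is actually in triode.
In triode I_D = k_n[V_ov V_DS − ½ V_DS²] and I_D = (V_DD − V_DS)/R_D. Equating: 3.65 V_DS² − 14.28 V_DS + 4.91 = 0, giving V_DS = 0.381 V (the root below V_ov).
I_D = (4.91 − 0.381) / 2.49 = 1.82 mA.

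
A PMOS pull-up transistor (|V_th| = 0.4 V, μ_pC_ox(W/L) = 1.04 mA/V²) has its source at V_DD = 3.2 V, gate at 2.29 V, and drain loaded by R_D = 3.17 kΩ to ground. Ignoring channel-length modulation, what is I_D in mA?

I_D = 0.135 mA

V_SG = V_DD − V_G = 3.2 − 2.29 = 0.91 V, so V_ov = 0.91 − 0.4 = 0.51 V.
Assume saturation: I_D = ½ k_p V_ov² = 0.5 × 1.04 × 0.51² = 0.135 mA, giving V_SD = V_DD − I_D R_D = 3.2 − 0.135 × 3.17 = 2.77 V.
V_SD = 2.77 V ≥ V_ov = 0.51 V, confirming saturation.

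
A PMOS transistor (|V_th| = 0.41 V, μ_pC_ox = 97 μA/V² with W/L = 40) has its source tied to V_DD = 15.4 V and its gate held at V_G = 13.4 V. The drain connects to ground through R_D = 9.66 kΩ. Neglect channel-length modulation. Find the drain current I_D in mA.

V_SG = V_DD − V_G = 15.4 − 13.4 = 2 V, so V_ov = 2 − 0.41 = 1.59 V.
k_p = μ_pC_ox · (W/L) = 3.88 mA/V².
Assume saturation: I_D = ½ k_p V_ov² = 0.5 × 3.88 × 1.59² = 4.9 mA, giving V_SD = V_DD − I_D R_D = 15.4 − 4.9 × 9.66 = -32 V.
But -32 V < V_ov = 1.59 V, so the device is actually in triode.
In triode I_D = k_p[V_ov V_SD − ½ V_SD²] and I_D = (V_DD − V_SD)/R_D. Equating: 18.7 V_SD² − 60.59 V_SD + 15.4 = 0, giving V_SD = 0.278 V (the root below V_ov).
I_D = (15.4 − 0.278) / 9.66 = 1.57 mA.

I_D = 1.57 mA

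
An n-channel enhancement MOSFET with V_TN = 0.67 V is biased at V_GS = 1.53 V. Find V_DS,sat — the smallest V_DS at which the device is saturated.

V_DS,sat = 0.860 V

The boundary between triode and saturation is V_DS = V_GS − V_TN = V_ov.
V_ov = 1.53 − 0.67 = 0.86 V.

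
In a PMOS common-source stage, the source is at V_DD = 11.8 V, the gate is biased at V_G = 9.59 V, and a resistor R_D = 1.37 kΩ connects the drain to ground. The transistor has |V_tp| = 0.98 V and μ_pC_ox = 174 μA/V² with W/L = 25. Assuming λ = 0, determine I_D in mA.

I_D = 3.29 mA

V_SG = V_DD − V_G = 11.8 − 9.59 = 2.21 V, so V_ov = 2.21 − 0.98 = 1.23 V.
k_p = μ_pC_ox · (W/L) = 4.35 mA/V².
Assume saturation: I_D = ½ k_p V_ov² = 0.5 × 4.35 × 1.23² = 3.29 mA, giving V_SD = V_DD − I_D R_D = 11.8 − 3.29 × 1.37 = 7.29 V.
V_SD = 7.29 V ≥ V_ov = 1.23 V, confirming saturation.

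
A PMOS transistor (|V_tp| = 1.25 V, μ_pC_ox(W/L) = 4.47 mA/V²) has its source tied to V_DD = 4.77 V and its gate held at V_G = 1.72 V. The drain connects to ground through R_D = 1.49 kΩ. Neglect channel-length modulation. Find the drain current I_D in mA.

I_D = 2.93 mA

V_SG = V_DD − V_G = 4.77 − 1.72 = 3.05 V, so V_ov = 3.05 − 1.25 = 1.8 V.
Assume saturation: I_D = ½ k_p V_ov² = 0.5 × 4.47 × 1.8² = 7.24 mA, giving V_SD = V_DD − I_D R_D = 4.77 − 7.24 × 1.49 = -6.02 V.
But -6.02 V < V_ov = 1.8 V, so the device is actually in triode.
In triode I_D = k_p[V_ov V_SD − ½ V_SD²] and I_D = (V_DD − V_SD)/R_D. Equating: 3.33 V_SD² − 12.99 V_SD + 4.77 = 0, giving V_SD = 0.41 V (the root below V_ov).
I_D = (4.77 − 0.41) / 1.49 = 2.93 mA.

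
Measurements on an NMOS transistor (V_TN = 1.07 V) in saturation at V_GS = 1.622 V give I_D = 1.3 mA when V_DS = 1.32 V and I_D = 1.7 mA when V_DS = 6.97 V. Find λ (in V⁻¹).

λ = 0.0587 V⁻¹

With V_GS fixed, I_D ∝ (1 + λ V_DS) in saturation, so I_D2/I_D1 = (1 + λ V_DS2)/(1 + λ V_DS1).
1.7/1.3 = 1.308 = (1 + 6.97 λ)/(1 + 1.32 λ).
Solving: λ (I_D1 V_DS2 − I_D2 V_DS1) = I_D2 − I_D1, so λ = (1.7 − 1.3) / (1.3 × 6.97 − 1.7 × 1.32) = 0.4 / 6.82 = 0.0587 V⁻¹.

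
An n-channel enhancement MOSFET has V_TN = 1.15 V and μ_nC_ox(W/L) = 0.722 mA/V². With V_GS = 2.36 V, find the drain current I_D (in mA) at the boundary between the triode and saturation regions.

I_D = 0.529 mA

At the boundary V_DS = V_ov = V_GS − V_TN = 2.36 − 1.15 = 1.21 V.
I_D = ½ k_n V_ov² = 0.5 × 0.722 × 1.21² = 0.529 mA.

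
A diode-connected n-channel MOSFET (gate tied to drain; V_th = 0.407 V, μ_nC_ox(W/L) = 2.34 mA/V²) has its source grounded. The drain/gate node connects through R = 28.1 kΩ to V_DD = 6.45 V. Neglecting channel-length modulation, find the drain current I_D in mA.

I_D = 0.200 mA

With gate tied to drain, V_GS = V_DS ≥ V_GS − V_th, so the device is in saturation.
KCL at the drain: ½ k_n (V_GS − V_th)² = (V_DD − V_GS)/R.
Let x = V_GS − 0.407. Then 32.9 x² + x − 6.043 = 0, giving x = 0.414 V (positive root), so V_GS = 0.821 V.
I_D = (V_DD − V_GS)/R = (6.45 − 0.821) / 28.1 = 0.2 mA.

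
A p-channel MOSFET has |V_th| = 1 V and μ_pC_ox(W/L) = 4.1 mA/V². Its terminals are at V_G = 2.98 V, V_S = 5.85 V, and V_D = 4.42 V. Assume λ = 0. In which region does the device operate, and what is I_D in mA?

V_SG = V_S − V_G = 5.85 − 2.98 = 2.87 V; V_SD = V_S − V_D = 5.85 − 4.42 = 1.43 V.
V_ov = V_SG − |V_th| = 2.87 − 1 = 1.87 V.
Since V_SD = 1.43 V < V_ov = 1.87 V, the device is in the triode region.
I_D = k_p [V_ov · V_SD − ½ V_SD²] = 4.1 × [1.87 × 1.43 − 0.5 × 1.43²] = 6.77 mA.

Triode; I_D = 6.77 mA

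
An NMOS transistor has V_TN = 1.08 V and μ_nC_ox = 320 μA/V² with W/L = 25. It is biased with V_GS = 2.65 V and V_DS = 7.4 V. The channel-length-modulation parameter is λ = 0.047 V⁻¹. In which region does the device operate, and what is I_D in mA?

k_n = μ_nC_ox · (W/L) = 8 mA/V².
V_ov = V_GS − V_TN = 2.65 − 1.08 = 1.57 V.
Since V_DS = 7.4 V ≥ V_ov = 1.57 V, the device is in saturation.
I_D = ½ k_n V_ov² (1 + λ V_DS) = 0.5 × 8 × 1.57² × (1 + 0.047 × 7.4) = 13.3 mA.

Saturation; I_D = 13.3 mA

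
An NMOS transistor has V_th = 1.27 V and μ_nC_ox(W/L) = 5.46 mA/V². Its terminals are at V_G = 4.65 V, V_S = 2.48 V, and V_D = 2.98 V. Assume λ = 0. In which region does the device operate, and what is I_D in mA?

Triode; I_D = 1.77 mA

V_GS = V_G − V_S = 4.65 − 2.48 = 2.17 V; V_DS = V_D − V_S = 2.98 − 2.48 = 0.5 V.
V_ov = V_GS − V_th = 2.17 − 1.27 = 0.9 V.
Since V_DS = 0.5 V < V_ov = 0.9 V, the device is in the triode region.
I_D = k_n [V_ov · V_DS − ½ V_DS²] = 5.46 × [0.9 × 0.5 − 0.5 × 0.5²] = 1.77 mA.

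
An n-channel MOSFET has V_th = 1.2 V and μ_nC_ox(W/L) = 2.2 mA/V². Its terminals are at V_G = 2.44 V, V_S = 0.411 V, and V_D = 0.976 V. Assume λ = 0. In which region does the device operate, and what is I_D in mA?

Triode; I_D = 0.679 mA

V_GS = V_G − V_S = 2.44 − 0.411 = 2.03 V; V_DS = V_D − V_S = 0.976 − 0.411 = 0.565 V.
V_ov = V_GS − V_th = 2.03 − 1.2 = 0.829 V.
Since V_DS = 0.565 V < V_ov = 0.829 V, the device is in the triode region.
I_D = k_n [V_ov · V_DS − ½ V_DS²] = 2.2 × [0.829 × 0.565 − 0.5 × 0.565²] = 0.679 mA.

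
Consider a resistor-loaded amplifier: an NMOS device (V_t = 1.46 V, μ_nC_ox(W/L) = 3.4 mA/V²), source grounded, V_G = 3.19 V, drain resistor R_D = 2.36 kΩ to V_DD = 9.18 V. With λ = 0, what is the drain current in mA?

V_GS = V_G = 3.19 V, so V_ov = 3.19 − 1.46 = 1.73 V.
Assume saturation: I_D = ½ k_n V_ov² = 0.5 × 3.4 × 1.73² = 5.09 mA, giving V_DS = V_DD − I_D R_D = 9.18 − 5.09 × 2.36 = -2.83 V.
But -2.83 V < V_ov = 1.73 V, so the device is actually in triode.
In triode I_D = k_n[V_ov V_DS − ½ V_DS²] and I_D = (V_DD − V_DS)/R_D. Equating: 4.01 V_DS² − 14.88 V_DS + 9.18 = 0, giving V_DS = 0.782 V (the root below V_ov).
I_D = (9.18 − 0.782) / 2.36 = 3.56 mA.

I_D = 3.56 mA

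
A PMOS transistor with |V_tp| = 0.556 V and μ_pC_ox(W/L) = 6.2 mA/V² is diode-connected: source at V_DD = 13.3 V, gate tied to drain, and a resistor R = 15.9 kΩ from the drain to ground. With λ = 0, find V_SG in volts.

V_SG = 1.05 V

With gate tied to drain, V_SG = V_SD ≥ V_SG − |V_tp|, so the device is in saturation.
KCL at the drain: ½ k_p (V_SG − |V_tp|)² = (V_DD − V_SG)/R.
Let x = V_SG − 0.556. Then 49.3 x² + x − 12.74 = 0, giving x = 0.498 V (positive root), so V_SG = 1.05 V.
I_D = (V_DD − V_SG)/R = (13.3 − 1.05) / 15.9 = 0.77 mA.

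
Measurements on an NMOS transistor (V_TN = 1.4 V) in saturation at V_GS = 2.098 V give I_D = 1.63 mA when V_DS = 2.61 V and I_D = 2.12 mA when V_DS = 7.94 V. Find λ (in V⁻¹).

λ = 0.0661 V⁻¹

With V_GS fixed, I_D ∝ (1 + λ V_DS) in saturation, so I_D2/I_D1 = (1 + λ V_DS2)/(1 + λ V_DS1).
2.12/1.63 = 1.301 = (1 + 7.94 λ)/(1 + 2.61 λ).
Solving: λ (I_D1 V_DS2 − I_D2 V_DS1) = I_D2 − I_D1, so λ = (2.12 − 1.63) / (1.63 × 7.94 − 2.12 × 2.61) = 0.49 / 7.41 = 0.0661 V⁻¹.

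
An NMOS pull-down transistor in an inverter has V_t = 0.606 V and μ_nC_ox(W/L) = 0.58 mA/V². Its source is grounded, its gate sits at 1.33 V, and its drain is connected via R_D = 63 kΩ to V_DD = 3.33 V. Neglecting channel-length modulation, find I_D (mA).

V_GS = V_G = 1.33 V, so V_ov = 1.33 − 0.606 = 0.724 V.
Assume saturation: I_D = ½ k_n V_ov² = 0.5 × 0.58 × 0.724² = 0.152 mA, giving V_DS = V_DD − I_D R_D = 3.33 − 0.152 × 63 = -6.25 V.
But -6.25 V < V_ov = 0.724 V, so the device is actually in triode.
In triode I_D = k_n[V_ov V_DS − ½ V_DS²] and I_D = (V_DD − V_DS)/R_D. Equating: 18.3 V_DS² − 27.45 V_DS + 3.33 = 0, giving V_DS = 0.133 V (the root below V_ov).
I_D = (3.33 − 0.133) / 63 = 0.0507 mA.

I_D = 0.0507 mA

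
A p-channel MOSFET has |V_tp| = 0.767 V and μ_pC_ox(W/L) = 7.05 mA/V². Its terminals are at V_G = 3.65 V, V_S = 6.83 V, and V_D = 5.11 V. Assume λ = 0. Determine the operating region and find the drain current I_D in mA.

V_SG = V_S − V_G = 6.83 − 3.65 = 3.18 V; V_SD = V_S − V_D = 6.83 − 5.11 = 1.72 V.
V_ov = V_SG − |V_tp| = 3.18 − 0.767 = 2.41 V.
Since V_SD = 1.72 V < V_ov = 2.41 V, the device is in the triode region.
I_D = k_p [V_ov · V_SD − ½ V_SD²] = 7.05 × [2.41 × 1.72 − 0.5 × 1.72²] = 18.8 mA.

Triode; I_D = 18.8 mA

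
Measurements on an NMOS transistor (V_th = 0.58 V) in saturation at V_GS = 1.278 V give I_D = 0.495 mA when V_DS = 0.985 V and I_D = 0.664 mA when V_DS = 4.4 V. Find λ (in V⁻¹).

λ = 0.111 V⁻¹

With V_GS fixed, I_D ∝ (1 + λ V_DS) in saturation, so I_D2/I_D1 = (1 + λ V_DS2)/(1 + λ V_DS1).
0.664/0.495 = 1.341 = (1 + 4.4 λ)/(1 + 0.985 λ).
Solving: λ (I_D1 V_DS2 − I_D2 V_DS1) = I_D2 − I_D1, so λ = (0.664 − 0.495) / (0.495 × 4.4 − 0.664 × 0.985) = 0.169 / 1.52 = 0.111 V⁻¹.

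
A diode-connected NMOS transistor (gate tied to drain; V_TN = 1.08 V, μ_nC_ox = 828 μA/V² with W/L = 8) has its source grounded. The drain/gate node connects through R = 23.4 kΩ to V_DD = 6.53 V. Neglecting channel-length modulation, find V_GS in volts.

V_GS = 1.34 V

With gate tied to drain, V_GS = V_DS ≥ V_GS − V_TN, so the device is in saturation.
k_n = μ_nC_ox · (W/L) = 6.624 mA/V².
KCL at the drain: ½ k_n (V_GS − V_TN)² = (V_DD − V_GS)/R.
Let x = V_GS − 1.08. Then 77.5 x² + x − 5.45 = 0, giving x = 0.259 V (positive root), so V_GS = 1.34 V.
I_D = (V_DD − V_GS)/R = (6.53 − 1.34) / 23.4 = 0.222 mA.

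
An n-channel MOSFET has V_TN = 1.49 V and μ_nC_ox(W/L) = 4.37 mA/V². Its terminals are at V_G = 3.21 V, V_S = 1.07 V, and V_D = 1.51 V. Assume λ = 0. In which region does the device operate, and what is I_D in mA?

V_GS = V_G − V_S = 3.21 − 1.07 = 2.14 V; V_DS = V_D − V_S = 1.51 − 1.07 = 0.44 V.
V_ov = V_GS − V_TN = 2.14 − 1.49 = 0.65 V.
Since V_DS = 0.44 V < V_ov = 0.65 V, the device is in the triode region.
I_D = k_n [V_ov · V_DS − ½ V_DS²] = 4.37 × [0.65 × 0.44 − 0.5 × 0.44²] = 0.827 mA.

Triode; I_D = 0.827 mA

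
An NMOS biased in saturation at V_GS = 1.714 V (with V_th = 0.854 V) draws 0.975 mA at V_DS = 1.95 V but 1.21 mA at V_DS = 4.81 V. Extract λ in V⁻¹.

λ = 0.101 V⁻¹

With V_GS fixed, I_D ∝ (1 + λ V_DS) in saturation, so I_D2/I_D1 = (1 + λ V_DS2)/(1 + λ V_DS1).
1.21/0.975 = 1.241 = (1 + 4.81 λ)/(1 + 1.95 λ).
Solving: λ (I_D1 V_DS2 − I_D2 V_DS1) = I_D2 − I_D1, so λ = (1.21 − 0.975) / (0.975 × 4.81 − 1.21 × 1.95) = 0.235 / 2.33 = 0.101 V⁻¹.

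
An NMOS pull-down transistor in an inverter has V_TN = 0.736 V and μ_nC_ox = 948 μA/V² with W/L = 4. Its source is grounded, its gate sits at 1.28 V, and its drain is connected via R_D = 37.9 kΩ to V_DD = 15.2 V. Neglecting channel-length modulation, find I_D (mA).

V_GS = V_G = 1.28 V, so V_ov = 1.28 − 0.736 = 0.544 V.
k_n = μ_nC_ox · (W/L) = 3.792 mA/V².
Assume saturation: I_D = ½ k_n V_ov² = 0.5 × 3.792 × 0.544² = 0.561 mA, giving V_DS = V_DD − I_D R_D = 15.2 − 0.561 × 37.9 = -6.07 V.
But -6.07 V < V_ov = 0.544 V, so the device is actually in triode.
In triode I_D = k_n[V_ov V_DS − ½ V_DS²] and I_D = (V_DD − V_DS)/R_D. Equating: 71.9 V_DS² − 79.18 V_DS + 15.2 = 0, giving V_DS = 0.248 V (the root below V_ov).
I_D = (15.2 − 0.248) / 37.9 = 0.395 mA.

I_D = 0.395 mA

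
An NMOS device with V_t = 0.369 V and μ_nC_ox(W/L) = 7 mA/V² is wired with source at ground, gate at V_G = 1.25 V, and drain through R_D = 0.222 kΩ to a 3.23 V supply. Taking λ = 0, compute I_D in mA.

V_GS = V_G = 1.25 V, so V_ov = 1.25 − 0.369 = 0.881 V.
Assume saturation: I_D = ½ k_n V_ov² = 0.5 × 7 × 0.881² = 2.72 mA, giving V_DS = V_DD − I_D R_D = 3.23 − 2.72 × 0.222 = 2.63 V.
V_DS = 2.63 V ≥ V_ov = 0.881 V, confirming saturation.

I_D = 2.72 mA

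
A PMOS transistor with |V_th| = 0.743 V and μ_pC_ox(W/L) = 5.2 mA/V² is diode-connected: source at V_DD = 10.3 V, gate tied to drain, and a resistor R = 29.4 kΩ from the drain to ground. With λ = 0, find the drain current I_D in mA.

I_D = 0.313 mA

With gate tied to drain, V_SG = V_SD ≥ V_SG − |V_th|, so the device is in saturation.
KCL at the drain: ½ k_p (V_SG − |V_th|)² = (V_DD − V_SG)/R.
Let x = V_SG − 0.743. Then 76.4 x² + x − 9.557 = 0, giving x = 0.347 V (positive root), so V_SG = 1.09 V.
I_D = (V_DD − V_SG)/R = (10.3 − 1.09) / 29.4 = 0.313 mA.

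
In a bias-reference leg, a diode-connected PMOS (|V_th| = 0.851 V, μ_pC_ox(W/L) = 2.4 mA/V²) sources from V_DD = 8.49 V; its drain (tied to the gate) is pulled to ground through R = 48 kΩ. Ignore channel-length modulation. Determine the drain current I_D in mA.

With gate tied to drain, V_SG = V_SD ≥ V_SG − |V_th|, so the device is in saturation.
KCL at the drain: ½ k_p (V_SG − |V_th|)² = (V_DD − V_SG)/R.
Let x = V_SG − 0.851. Then 57.6 x² + x − 7.639 = 0, giving x = 0.356 V (positive root), so V_SG = 1.21 V.
I_D = (V_DD − V_SG)/R = (8.49 − 1.21) / 48 = 0.152 mA.

I_D = 0.152 mA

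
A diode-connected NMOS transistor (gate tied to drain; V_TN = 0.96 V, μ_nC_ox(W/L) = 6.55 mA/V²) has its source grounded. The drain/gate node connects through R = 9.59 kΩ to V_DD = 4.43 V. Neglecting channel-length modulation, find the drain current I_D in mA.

I_D = 0.329 mA

With gate tied to drain, V_GS = V_DS ≥ V_GS − V_TN, so the device is in saturation.
KCL at the drain: ½ k_n (V_GS − V_TN)² = (V_DD − V_GS)/R.
Let x = V_GS − 0.96. Then 31.4 x² + x − 3.47 = 0, giving x = 0.317 V (positive root), so V_GS = 1.28 V.
I_D = (V_DD − V_GS)/R = (4.43 − 1.28) / 9.59 = 0.329 mA.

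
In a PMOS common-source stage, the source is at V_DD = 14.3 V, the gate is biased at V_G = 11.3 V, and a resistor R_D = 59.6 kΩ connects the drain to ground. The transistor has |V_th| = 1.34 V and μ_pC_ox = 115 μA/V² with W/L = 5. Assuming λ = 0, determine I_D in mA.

I_D = 0.235 mA

V_SG = V_DD − V_G = 14.3 − 11.3 = 3 V, so V_ov = 3 − 1.34 = 1.66 V.
k_p = μ_pC_ox · (W/L) = 0.575 mA/V².
Assume saturation: I_D = ½ k_p V_ov² = 0.5 × 0.575 × 1.66² = 0.792 mA, giving V_SD = V_DD − I_D R_D = 14.3 − 0.792 × 59.6 = -32.9 V.
But -32.9 V < V_ov = 1.66 V, so the device is actually in triode.
In triode I_D = k_p[V_ov V_SD − ½ V_SD²] and I_D = (V_DD − V_SD)/R_D. Equating: 17.1 V_SD² − 57.89 V_SD + 14.3 = 0, giving V_SD = 0.268 V (the root below V_ov).
I_D = (14.3 − 0.268) / 59.6 = 0.235 mA.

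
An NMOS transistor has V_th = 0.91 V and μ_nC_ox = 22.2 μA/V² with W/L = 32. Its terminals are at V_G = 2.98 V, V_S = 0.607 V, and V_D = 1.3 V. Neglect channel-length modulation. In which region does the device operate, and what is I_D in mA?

V_GS = V_G − V_S = 2.98 − 0.607 = 2.37 V; V_DS = V_D − V_S = 1.3 − 0.607 = 0.693 V.
k_n = μ_nC_ox · (W/L) = 0.7104 mA/V².
V_ov = V_GS − V_th = 2.37 − 0.91 = 1.46 V.
Since V_DS = 0.693 V < V_ov = 1.46 V, the device is in the triode region.
I_D = k_n [V_ov · V_DS − ½ V_DS²] = 0.7104 × [1.46 × 0.693 − 0.5 × 0.693²] = 0.55 mA.

Triode; I_D = 0.550 mA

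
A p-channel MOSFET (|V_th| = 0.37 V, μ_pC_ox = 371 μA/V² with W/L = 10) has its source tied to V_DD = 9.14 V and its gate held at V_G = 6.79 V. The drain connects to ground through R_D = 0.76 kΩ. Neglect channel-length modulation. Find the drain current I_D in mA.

I_D = 7.27 mA

V_SG = V_DD − V_G = 9.14 − 6.79 = 2.35 V, so V_ov = 2.35 − 0.37 = 1.98 V.
k_p = μ_pC_ox · (W/L) = 3.71 mA/V².
Assume saturation: I_D = ½ k_p V_ov² = 0.5 × 3.71 × 1.98² = 7.27 mA, giving V_SD = V_DD − I_D R_D = 9.14 − 7.27 × 0.76 = 3.61 V.
V_SD = 3.61 V ≥ V_ov = 1.98 V, confirming saturation.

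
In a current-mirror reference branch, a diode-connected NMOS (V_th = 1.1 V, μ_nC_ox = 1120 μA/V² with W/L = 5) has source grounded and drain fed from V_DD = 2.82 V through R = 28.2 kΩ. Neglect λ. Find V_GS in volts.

V_GS = 1.24 V

With gate tied to drain, V_GS = V_DS ≥ V_GS − V_th, so the device is in saturation.
k_n = μ_nC_ox · (W/L) = 5.6 mA/V².
KCL at the drain: ½ k_n (V_GS − V_th)² = (V_DD − V_GS)/R.
Let x = V_GS − 1.1. Then 79 x² + x − 1.72 = 0, giving x = 0.141 V (positive root), so V_GS = 1.24 V.
I_D = (V_DD − V_GS)/R = (2.82 − 1.24) / 28.2 = 0.056 mA.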